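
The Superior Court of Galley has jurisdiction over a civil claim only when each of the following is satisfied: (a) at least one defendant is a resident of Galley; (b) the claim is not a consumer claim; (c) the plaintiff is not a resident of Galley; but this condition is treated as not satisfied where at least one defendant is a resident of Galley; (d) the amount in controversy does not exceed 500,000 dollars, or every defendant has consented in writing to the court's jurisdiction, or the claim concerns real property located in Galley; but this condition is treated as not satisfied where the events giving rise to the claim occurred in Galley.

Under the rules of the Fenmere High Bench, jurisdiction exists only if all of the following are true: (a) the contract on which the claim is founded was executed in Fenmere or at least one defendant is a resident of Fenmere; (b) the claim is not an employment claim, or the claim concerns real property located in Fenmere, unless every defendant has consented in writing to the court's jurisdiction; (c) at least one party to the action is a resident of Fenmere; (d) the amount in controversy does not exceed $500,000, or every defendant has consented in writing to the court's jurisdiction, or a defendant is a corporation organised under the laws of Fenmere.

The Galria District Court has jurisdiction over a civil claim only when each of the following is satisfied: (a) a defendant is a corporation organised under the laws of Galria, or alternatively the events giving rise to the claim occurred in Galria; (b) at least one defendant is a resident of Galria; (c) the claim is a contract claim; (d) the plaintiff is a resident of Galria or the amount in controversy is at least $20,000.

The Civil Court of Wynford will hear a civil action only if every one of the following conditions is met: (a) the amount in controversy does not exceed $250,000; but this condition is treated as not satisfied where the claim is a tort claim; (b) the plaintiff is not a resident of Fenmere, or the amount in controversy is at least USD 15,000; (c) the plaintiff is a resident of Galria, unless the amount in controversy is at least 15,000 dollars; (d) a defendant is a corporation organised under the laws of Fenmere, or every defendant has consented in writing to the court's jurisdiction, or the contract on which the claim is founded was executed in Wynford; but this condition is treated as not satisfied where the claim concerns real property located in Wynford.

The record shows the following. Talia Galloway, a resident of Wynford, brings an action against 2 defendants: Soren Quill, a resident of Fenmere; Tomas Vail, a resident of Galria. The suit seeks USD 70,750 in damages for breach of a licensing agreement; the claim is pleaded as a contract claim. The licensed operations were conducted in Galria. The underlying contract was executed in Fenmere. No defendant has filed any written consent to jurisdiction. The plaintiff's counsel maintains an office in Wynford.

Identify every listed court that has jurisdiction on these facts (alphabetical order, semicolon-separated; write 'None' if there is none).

the Fenmere High Bench; the Galria District Court

The Superior Court of Galley:
  (a) No defendant resides in Galley (they reside in Fenmere, Galria). Not met.
  (b) The claim is a contract claim, not a consumer claim. Satisfied.
  (c) The plaintiff resides in Wynford, which is not Galley. The carve-out does not apply: no defendant resides in Galley (they reside in Fenmere, Galria). Met.
  (d) The amount in controversy is $70,750, within the $500,000 ceiling, so one alternative holds. The exception is not triggered, since the operative events occurred in Galria, not Galley. Satisfied.
  → Not every requirement is met — no jurisdiction.
The Fenmere High Bench:
  (a) The contract was executed in Fenmere, which satisfies one of the alternatives. Condition met.
  (b) The claim is a contract claim, not an employment claim, which satisfies one of the alternatives. Condition met.
  (c) Soren Quill resides in Fenmere. Met.
  (d) The amount in controversy is $70,750, within the USD 500,000 ceiling — that alternative is enough. Condition met.
  → The court has jurisdiction.
The Galria District Court:
  (a) The operative events occurred in Galria, which satisfies one of the alternatives. Satisfied.
  (b) Tomas Vail resides in Galria. Condition met.
  (c) The claim is a contract claim. Met.
  (d) The amount in controversy is $70,750, which meets the $20,000 floor, so one alternative holds. Condition met.
  → All conditions met; jurisdiction exists.
The Civil Court of Wynford:
  (a) The amount in controversy is $70,750, within the $250,000 ceiling. The exception is not triggered, since the claim is a contract claim, not a tort claim. Met.
  (b) The plaintiff resides in Wynford, which is not Fenmere, so this disjunct is met. Condition met.
  (c) The plaintiff resides in Wynford, not Galria. But the amount in controversy is USD 70,750, which meets the USD 15,000 floor, and the 'unless' clause therefore excuses the requirement. Met.
  (d) No defendant is a corporation; no such written consent has been filed; the contract was executed in Fenmere, not Wynford — every alternative fails. Not met.
  → At least one condition fails; no jurisdiction.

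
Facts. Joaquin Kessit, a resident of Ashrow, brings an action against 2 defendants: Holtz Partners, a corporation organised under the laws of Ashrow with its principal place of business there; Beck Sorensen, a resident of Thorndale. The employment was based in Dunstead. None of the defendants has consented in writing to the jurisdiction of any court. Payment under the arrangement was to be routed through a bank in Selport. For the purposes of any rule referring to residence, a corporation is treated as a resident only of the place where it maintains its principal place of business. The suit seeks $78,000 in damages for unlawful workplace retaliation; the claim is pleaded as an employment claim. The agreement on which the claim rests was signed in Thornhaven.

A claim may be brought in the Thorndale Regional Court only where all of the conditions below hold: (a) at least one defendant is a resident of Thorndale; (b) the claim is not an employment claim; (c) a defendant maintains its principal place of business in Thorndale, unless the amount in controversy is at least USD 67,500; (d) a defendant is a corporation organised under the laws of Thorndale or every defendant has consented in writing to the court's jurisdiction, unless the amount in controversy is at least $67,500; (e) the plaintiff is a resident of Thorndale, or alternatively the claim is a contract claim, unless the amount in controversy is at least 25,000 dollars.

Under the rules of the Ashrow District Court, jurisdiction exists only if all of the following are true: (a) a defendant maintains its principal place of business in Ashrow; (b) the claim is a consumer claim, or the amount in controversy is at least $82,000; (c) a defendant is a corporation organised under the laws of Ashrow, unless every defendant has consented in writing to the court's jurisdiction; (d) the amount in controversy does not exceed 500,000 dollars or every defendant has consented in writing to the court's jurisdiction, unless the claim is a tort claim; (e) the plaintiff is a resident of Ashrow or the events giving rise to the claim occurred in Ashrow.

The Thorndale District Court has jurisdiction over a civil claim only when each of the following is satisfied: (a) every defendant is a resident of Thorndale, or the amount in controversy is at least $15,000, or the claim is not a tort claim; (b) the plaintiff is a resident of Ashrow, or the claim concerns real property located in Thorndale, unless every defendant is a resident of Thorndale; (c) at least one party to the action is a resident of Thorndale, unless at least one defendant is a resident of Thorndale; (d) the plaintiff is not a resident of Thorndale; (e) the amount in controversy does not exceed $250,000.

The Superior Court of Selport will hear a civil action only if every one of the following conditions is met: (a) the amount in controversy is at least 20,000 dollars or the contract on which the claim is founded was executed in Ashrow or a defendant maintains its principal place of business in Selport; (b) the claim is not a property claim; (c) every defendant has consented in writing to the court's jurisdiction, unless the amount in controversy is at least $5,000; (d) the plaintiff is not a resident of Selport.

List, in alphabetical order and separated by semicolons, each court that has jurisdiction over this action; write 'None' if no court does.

The Thorndale Regional Court:
  (a) Beck Sorensen resides in Thorndale. Condition met.
  (b) The claim is an employment claim. Fails.
  (c) The corporate defendant(s) have their principal place of business in Ashrow, not Thorndale. However, the amount in controversy is 78,000 dollars, which meets the 67,500 dollars floor, so the 'unless' proviso supplies this condition. Met.
  (d) The corporate defendant(s) are organised in Ashrow, not Thorndale; no such written consent has been filed — none of the alternatives is met. The proviso rescues it, though: the amount in controversy is 78,000 dollars, which meets the USD 67,500 floor. Satisfied.
  (e) The plaintiff resides in Ashrow, not Thorndale; the claim is an employment claim, not a contract claim — every alternative fails. The proviso rescues it, though: the amount in controversy is $78,000, which meets the 25,000 dollars floor. Condition met.
  → The court lacks jurisdiction.
The Ashrow District Court:
  (a) Holtz Partners has its principal place of business in Ashrow. Met.
  (b) The claim is an employment claim, not a consumer claim; the amount in controversy is USD 78,000, below the 82,000 dollars floor — none of the alternatives is met. Not satisfied.
  (c) Holtz Partners is organised under the laws of Ashrow. Met.
  (d) The amount in controversy is 78,000 dollars, within the 500,000 dollars ceiling, so this disjunct is met. Condition met.
  (e) The plaintiff resides in Ashrow, which satisfies one of the alternatives. Met.
  → Not every requirement is met — no jurisdiction.
The Thorndale District Court:
  (a) The amount in controversy is USD 78,000, which meets the 15,000 dollars floor, which satisfies one of the alternatives. Satisfied.
  (b) The plaintiff resides in Ashrow, so one alternative holds. Satisfied.
  (c) Beck Sorensen resides in Thorndale. Satisfied.
  (d) The plaintiff resides in Ashrow, which is not Thorndale. Met.
  (e) The amount in controversy is USD 78,000, within the USD 250,000 ceiling. Condition met.
  → Every requirement is satisfied — jurisdiction.
The Superior Court of Selport:
  (a) The amount in controversy is $78,000, which meets the 20,000 dollars floor, which satisfies one of the alternatives. Satisfied.
  (b) The claim is an employment claim, not a property claim. Met.
  (c) No such written consent has been filed. But the amount in controversy is USD 78,000, which meets the $5,000 floor, and the 'unless' clause therefore excuses the requirement. Condition met.
  (d) The plaintiff resides in Ashrow, which is not Selport. Condition met.
  → The court has jurisdiction.

the Superior Court of Selport; the Thorndale District Court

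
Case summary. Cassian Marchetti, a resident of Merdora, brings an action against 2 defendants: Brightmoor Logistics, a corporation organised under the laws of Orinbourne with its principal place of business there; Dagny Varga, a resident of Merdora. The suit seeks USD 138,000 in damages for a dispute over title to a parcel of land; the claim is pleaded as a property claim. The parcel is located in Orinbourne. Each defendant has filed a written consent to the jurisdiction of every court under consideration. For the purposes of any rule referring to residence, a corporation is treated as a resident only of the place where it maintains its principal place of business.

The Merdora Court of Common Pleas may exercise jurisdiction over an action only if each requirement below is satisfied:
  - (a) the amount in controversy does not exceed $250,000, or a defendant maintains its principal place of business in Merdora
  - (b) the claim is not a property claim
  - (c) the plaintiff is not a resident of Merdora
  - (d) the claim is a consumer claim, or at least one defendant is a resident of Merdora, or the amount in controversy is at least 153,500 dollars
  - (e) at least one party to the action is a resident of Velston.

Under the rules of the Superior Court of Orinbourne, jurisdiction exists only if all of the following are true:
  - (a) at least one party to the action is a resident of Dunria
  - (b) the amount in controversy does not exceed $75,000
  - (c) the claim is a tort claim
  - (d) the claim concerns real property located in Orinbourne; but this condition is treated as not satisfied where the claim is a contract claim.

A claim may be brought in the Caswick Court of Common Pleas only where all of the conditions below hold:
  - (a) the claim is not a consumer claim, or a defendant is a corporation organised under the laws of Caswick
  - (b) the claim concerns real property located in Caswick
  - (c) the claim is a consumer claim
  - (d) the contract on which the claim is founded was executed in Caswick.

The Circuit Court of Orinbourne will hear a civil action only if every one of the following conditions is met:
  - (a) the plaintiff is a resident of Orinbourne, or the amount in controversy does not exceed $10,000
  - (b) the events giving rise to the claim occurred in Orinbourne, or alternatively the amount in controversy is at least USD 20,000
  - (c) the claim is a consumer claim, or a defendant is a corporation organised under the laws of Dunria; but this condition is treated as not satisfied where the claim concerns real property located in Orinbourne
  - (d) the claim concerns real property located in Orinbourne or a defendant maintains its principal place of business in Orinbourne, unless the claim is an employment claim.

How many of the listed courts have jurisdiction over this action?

0

The Merdora Court of Common Pleas:
  (a) The amount in controversy is $138,000, within the USD 250,000 ceiling, which satisfies one of the alternatives. Met.
  (b) The claim is a property claim. Fails.
  (c) The plaintiff resides in Merdora. Not satisfied.
  (d) Dagny Varga resides in Merdora, so one alternative holds. Condition met.
  (e) No party resides in Velston. Condition not met.
  → No jurisdiction.
The Superior Court of Orinbourne:
  (a) No party resides in Dunria. Not satisfied.
  (b) The amount in controversy is 138,000 dollars, above the $75,000 ceiling. Condition not met.
  (c) The claim is a property claim, not a tort claim. Not satisfied.
  (d) The property lies in Orinbourne. The exception is not triggered, since the claim is a property claim, not a contract claim. Satisfied.
  → No jurisdiction.
The Caswick Court of Common Pleas:
  (a) The claim is a property claim, not a consumer claim — that alternative is enough. Satisfied.
  (b) The property lies in Orinbourne, not Caswick. Condition not met.
  (c) The claim is a property claim, not a consumer claim. Not met.
  (d) No contract (and hence no place of execution) is alleged. Not met.
  → Not every requirement is met — no jurisdiction.
The Circuit Court of Orinbourne:
  (a) The plaintiff resides in Merdora, not Orinbourne; the amount in controversy is USD 138,000, above the USD 10,000 ceiling — no alternative holds. Fails.
  (b) The operative events occurred in Orinbourne — that alternative is enough. Condition met.
  (c) The claim is a property claim, not a consumer claim; the corporate defendant(s) are organised in Orinbourne, not Dunria — no alternative holds. Fails.
  (d) The property lies in Orinbourne, which satisfies one of the alternatives. Met.
  → The court lacks jurisdiction.
No court satisfies all of its conditions.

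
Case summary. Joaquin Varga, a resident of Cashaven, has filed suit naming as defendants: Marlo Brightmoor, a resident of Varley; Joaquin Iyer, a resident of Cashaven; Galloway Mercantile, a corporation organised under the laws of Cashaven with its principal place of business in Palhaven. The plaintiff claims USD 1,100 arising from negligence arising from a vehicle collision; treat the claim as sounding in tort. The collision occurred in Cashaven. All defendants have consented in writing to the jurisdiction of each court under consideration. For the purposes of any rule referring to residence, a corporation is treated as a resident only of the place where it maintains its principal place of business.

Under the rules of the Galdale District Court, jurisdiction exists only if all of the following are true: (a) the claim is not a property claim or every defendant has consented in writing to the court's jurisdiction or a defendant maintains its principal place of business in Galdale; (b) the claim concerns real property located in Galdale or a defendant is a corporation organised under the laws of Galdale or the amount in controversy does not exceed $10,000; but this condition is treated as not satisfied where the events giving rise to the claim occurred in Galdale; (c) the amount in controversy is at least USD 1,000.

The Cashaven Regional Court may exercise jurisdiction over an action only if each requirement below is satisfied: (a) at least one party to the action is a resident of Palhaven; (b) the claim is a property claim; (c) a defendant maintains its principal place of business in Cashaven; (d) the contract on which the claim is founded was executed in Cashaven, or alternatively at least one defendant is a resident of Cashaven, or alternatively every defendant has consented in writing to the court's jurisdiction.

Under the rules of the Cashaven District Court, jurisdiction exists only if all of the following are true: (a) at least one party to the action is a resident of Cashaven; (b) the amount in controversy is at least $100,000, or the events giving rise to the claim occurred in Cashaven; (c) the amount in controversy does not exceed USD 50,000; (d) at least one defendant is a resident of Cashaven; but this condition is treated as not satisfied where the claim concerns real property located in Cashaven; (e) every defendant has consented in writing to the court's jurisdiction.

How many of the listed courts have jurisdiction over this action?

2

The Galdale District Court:
  (a) The claim is a tort claim, not a property claim, so this disjunct is met. Met.
  (b) The amount in controversy is $1,100, within the USD 10,000 ceiling, so this disjunct is met. The exception is not triggered, since the operative events occurred in Cashaven, not Galdale. Condition met.
  (c) The amount in controversy is $1,100, which meets the $1,000 floor. Met.
  → All conditions met; jurisdiction exists.
The Cashaven Regional Court:
  (a) Galloway Mercantile resides in Palhaven. Condition met.
  (b) The claim is a tort claim, not a property claim. Not satisfied.
  (c) The corporate defendant(s) have their principal place of business in Palhaven, not Cashaven. Not satisfied.
  (d) Joaquin Iyer resides in Cashaven, which satisfies one of the alternatives. Satisfied.
  → No jurisdiction.
The Cashaven District Court:
  (a) Joaquin Varga resides in Cashaven. Met.
  (b) The operative events occurred in Cashaven, so one alternative holds. Satisfied.
  (c) The amount in controversy is USD 1,100, within the 50,000 dollars ceiling. Condition met.
  (d) Joaquin Iyer resides in Cashaven. And the carve-out is inapplicable — the claim does not concern real property. Met.
  (e) Every defendant has filed written consent. Met.
  → The court has jurisdiction.
Courts with jurisdiction: the Galdale District Court, the Cashaven District Court — 2 in total.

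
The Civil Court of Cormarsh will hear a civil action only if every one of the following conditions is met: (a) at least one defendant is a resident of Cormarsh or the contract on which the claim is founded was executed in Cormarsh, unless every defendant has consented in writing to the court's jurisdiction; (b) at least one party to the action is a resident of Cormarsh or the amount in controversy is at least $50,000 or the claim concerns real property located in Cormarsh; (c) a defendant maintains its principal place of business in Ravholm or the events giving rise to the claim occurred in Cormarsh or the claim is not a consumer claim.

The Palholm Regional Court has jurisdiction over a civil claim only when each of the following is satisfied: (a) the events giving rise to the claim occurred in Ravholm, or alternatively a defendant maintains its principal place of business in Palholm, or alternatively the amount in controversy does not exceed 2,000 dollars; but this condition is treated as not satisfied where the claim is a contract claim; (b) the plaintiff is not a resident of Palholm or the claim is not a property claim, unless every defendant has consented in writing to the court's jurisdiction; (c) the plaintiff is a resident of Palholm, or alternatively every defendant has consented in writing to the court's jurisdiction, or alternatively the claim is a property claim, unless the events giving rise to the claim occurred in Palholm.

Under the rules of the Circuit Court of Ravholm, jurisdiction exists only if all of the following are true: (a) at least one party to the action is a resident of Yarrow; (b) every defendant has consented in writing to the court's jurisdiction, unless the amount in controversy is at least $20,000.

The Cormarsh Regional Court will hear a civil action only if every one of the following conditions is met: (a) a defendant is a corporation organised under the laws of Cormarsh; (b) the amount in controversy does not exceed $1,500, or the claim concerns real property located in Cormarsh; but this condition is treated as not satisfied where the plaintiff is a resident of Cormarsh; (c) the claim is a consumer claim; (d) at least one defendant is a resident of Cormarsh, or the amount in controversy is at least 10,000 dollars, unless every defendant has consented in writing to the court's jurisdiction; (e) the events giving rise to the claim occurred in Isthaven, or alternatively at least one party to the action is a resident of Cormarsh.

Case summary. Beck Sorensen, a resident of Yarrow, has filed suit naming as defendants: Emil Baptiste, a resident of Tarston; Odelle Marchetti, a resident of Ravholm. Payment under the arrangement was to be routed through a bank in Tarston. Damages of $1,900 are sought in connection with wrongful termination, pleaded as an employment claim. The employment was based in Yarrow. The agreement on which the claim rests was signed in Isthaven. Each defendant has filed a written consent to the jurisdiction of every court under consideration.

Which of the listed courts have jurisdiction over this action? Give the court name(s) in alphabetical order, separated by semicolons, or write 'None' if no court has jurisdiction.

the Circuit Court of Ravholm; the Palholm Regional Court

The Civil Court of Cormarsh:
  (a) No defendant resides in Cormarsh (they reside in Tarston, Ravholm); the contract was executed in Isthaven, not Cormarsh — every alternative fails. However, every defendant has filed written consent, so the 'unless' proviso supplies this condition. Condition met.
  (b) No party resides in Cormarsh; the amount in controversy is USD 1,900, below the USD 50,000 floor; the claim does not concern real property — no alternative holds. Not met.
  (c) The claim is an employment claim, not a consumer claim, so one alternative holds. Met.
  → Not every requirement is met — no jurisdiction.
The Palholm Regional Court:
  (a) The amount in controversy is 1,900 dollars, within the USD 2,000 ceiling, so this disjunct is met. And the carve-out is inapplicable — the claim is an employment claim, not a contract claim. Met.
  (b) The plaintiff resides in Yarrow, which is not Palholm, so this disjunct is met. Condition met.
  (c) Every defendant has filed written consent, so this disjunct is met. Condition met.
  → All conditions met; jurisdiction exists.
The Circuit Court of Ravholm:
  (a) Beck Sorensen resides in Yarrow. Met.
  (b) Every defendant has filed written consent. Met.
  → Every requirement is satisfied — jurisdiction.
The Cormarsh Regional Court:
  (a) No defendant is a corporation. Condition not met.
  (b) The amount in controversy is USD 1,900, above the 1,500 dollars ceiling; the claim does not concern real property — none of the alternatives is met. Not satisfied.
  (c) The claim is an employment claim, not a consumer claim. Not met.
  (d) No defendant resides in Cormarsh (they reside in Tarston, Ravholm); the amount in controversy is $1,900, below the $10,000 floor — none of the alternatives is met. However, every defendant has filed written consent, so the 'unless' proviso supplies this condition. Condition met.
  (e) The operative events occurred in Yarrow, not Isthaven; no party resides in Cormarsh — no alternative holds. Not satisfied.
  → No jurisdiction.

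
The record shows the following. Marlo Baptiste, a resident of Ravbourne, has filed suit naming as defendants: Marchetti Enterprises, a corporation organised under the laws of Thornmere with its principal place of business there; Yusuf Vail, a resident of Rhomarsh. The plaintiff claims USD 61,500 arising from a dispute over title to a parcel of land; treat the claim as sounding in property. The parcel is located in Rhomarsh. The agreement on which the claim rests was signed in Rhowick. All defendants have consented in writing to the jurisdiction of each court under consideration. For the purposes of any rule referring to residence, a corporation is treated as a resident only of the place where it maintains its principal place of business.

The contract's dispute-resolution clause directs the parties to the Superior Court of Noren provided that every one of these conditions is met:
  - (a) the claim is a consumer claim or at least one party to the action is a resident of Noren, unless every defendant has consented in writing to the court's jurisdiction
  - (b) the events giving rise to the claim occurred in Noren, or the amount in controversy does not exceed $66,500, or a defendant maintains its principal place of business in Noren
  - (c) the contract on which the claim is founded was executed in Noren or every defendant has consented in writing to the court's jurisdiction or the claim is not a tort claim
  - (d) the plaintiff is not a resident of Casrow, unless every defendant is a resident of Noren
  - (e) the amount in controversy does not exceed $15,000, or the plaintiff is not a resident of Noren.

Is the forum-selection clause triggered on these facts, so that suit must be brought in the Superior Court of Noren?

The Superior Court of Noren:
  (a) The claim is a property claim, not a consumer claim; no party resides in Noren — none of the alternatives is met. However, every defendant has filed written consent, so the 'unless' proviso supplies this condition. Met.
  (b) The amount in controversy is USD 61,500, within the USD 66,500 ceiling, so one alternative holds. Condition met.
  (c) Every defendant has filed written consent — that alternative is enough. Satisfied.
  (d) The plaintiff resides in Ravbourne, which is not Casrow. Satisfied.
  (e) The plaintiff resides in Ravbourne, which is not Noren, which satisfies one of the alternatives. Met.
  → Forum clause is triggered.

Yes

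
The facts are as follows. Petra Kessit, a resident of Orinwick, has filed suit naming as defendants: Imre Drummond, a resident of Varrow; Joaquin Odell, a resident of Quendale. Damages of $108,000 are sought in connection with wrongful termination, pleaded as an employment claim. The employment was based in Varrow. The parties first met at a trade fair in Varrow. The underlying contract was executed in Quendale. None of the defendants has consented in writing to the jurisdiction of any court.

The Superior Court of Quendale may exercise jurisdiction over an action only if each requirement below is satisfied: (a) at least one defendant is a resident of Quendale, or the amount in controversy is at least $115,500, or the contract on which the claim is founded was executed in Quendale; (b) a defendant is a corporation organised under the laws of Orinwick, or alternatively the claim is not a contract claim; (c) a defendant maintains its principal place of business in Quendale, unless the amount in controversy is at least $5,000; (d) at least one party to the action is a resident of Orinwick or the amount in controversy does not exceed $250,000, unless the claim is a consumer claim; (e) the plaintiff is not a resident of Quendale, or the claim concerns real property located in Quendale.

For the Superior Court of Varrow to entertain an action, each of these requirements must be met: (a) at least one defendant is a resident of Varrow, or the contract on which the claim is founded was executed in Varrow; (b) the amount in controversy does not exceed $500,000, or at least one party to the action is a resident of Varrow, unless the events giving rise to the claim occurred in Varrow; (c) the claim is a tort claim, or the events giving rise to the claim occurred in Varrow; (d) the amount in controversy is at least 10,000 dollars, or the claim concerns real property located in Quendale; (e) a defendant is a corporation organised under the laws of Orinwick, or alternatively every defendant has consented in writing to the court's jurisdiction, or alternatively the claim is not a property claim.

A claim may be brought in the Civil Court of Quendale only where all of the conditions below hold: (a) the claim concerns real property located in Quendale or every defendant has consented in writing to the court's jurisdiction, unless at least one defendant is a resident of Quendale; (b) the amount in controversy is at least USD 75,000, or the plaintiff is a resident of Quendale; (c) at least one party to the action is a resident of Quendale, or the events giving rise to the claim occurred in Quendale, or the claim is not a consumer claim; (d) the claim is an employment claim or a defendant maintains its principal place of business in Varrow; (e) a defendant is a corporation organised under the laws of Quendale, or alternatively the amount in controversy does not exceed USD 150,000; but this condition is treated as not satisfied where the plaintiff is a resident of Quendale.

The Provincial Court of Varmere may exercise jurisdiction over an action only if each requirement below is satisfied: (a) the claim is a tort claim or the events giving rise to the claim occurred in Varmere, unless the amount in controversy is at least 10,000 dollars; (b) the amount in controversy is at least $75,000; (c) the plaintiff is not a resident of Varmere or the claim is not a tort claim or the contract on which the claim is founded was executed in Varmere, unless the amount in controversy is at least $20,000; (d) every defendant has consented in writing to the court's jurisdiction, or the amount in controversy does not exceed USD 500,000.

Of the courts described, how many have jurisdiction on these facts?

4

The Superior Court of Quendale:
  (a) Joaquin Odell resides in Quendale — that alternative is enough. Met.
  (b) The claim is an employment claim, not a contract claim — that alternative is enough. Satisfied.
  (c) No defendant is a corporation. The proviso rescues it, though: the amount in controversy is $108,000, which meets the $5,000 floor. Satisfied.
  (d) Petra Kessit resides in Orinwick, which satisfies one of the alternatives. Satisfied.
  (e) The plaintiff resides in Orinwick, which is not Quendale, so one alternative holds. Met.
  → All conditions met; jurisdiction exists.
The Superior Court of Varrow:
  (a) Imre Drummond resides in Varrow, so this disjunct is met. Condition met.
  (b) The amount in controversy is USD 108,000, within the USD 500,000 ceiling, so one alternative holds. Met.
  (c) The operative events occurred in Varrow, so this disjunct is met. Satisfied.
  (d) The amount in controversy is $108,000, which meets the USD 10,000 floor, which satisfies one of the alternatives. Satisfied.
  (e) The claim is an employment claim, not a property claim, so this disjunct is met. Met.
  → All conditions met; jurisdiction exists.
The Civil Court of Quendale:
  (a) The claim does not concern real property; no such written consent has been filed — no alternative holds. However, Joaquin Odell resides in Quendale, so the 'unless' proviso supplies this condition. Satisfied.
  (b) The amount in controversy is USD 108,000, which meets the USD 75,000 floor, so this disjunct is met. Condition met.
  (c) Joaquin Odell resides in Quendale, which satisfies one of the alternatives. Condition met.
  (d) The claim is an employment claim, so this disjunct is met. Met.
  (e) The amount in controversy is $108,000, within the 150,000 dollars ceiling — that alternative is enough. The carve-out does not apply: the plaintiff resides in Orinwick, not Quendale. Condition met.
  → The court has jurisdiction.
The Provincial Court of Varmere:
  (a) The claim is an employment claim, not a tort claim; the operative events occurred in Varrow, not Varmere — no alternative holds. The proviso rescues it, though: the amount in controversy is $108,000, which meets the 10,000 dollars floor. Satisfied.
  (b) The amount in controversy is $108,000, which meets the USD 75,000 floor. Met.
  (c) The plaintiff resides in Orinwick, which is not Varmere — that alternative is enough. Satisfied.
  (d) The amount in controversy is $108,000, within the $500,000 ceiling, so this disjunct is met. Met.
  → The court has jurisdiction.
Courts with jurisdiction: the Superior Court of Quendale, the Superior Court of Varrow, the Civil Court of Quendale, the Provincial Court of Varmere — 4 in total.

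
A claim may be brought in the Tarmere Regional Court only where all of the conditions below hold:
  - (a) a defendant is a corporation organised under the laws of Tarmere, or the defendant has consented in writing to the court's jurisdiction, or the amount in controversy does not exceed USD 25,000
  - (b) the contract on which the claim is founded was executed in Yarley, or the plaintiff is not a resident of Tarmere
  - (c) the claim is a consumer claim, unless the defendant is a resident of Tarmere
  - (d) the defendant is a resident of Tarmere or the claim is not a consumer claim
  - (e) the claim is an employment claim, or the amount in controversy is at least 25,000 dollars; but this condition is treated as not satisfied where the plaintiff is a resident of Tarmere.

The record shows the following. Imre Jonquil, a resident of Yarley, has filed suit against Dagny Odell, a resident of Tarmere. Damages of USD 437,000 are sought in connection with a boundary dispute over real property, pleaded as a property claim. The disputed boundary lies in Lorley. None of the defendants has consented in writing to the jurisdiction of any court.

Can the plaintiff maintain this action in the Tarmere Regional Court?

The Tarmere Regional Court:
  (a) No defendant is a corporation; no such written consent has been filed; the amount in controversy is 437,000 dollars, above the $25,000 ceiling — none of the alternatives is met. Not satisfied.
  (b) The plaintiff resides in Yarley, which is not Tarmere, so one alternative holds. Met.
  (c) The claim is a property claim, not a consumer claim. The proviso rescues it, though: the defendant resides in Tarmere. Satisfied.
  (d) The defendant resides in Tarmere, so this disjunct is met. Satisfied.
  (e) The amount in controversy is 437,000 dollars, which meets the 25,000 dollars floor, so this disjunct is met. The carve-out does not apply: the plaintiff resides in Yarley, not Tarmere. Condition met.
  → No jurisdiction.

No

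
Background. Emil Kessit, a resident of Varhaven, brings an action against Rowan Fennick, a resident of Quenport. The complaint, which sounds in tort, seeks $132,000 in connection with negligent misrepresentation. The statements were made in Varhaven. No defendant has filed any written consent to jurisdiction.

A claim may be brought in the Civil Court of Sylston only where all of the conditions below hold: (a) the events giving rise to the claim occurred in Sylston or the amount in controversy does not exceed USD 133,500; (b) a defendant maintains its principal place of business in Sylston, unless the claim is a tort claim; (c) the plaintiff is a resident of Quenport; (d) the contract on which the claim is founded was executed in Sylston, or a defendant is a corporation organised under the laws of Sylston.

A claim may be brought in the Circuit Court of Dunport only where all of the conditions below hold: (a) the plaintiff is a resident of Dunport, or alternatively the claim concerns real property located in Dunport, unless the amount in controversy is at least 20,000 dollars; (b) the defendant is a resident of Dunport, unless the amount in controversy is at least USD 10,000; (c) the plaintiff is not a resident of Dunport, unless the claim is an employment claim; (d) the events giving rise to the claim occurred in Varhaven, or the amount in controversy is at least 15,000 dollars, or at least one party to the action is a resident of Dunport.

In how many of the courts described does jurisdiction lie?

The Civil Court of Sylston:
  (a) The amount in controversy is 132,000 dollars, within the USD 133,500 ceiling, so one alternative holds. Satisfied.
  (b) No defendant is a corporation. However, the claim is a tort claim, so the 'unless' proviso supplies this condition. Condition met.
  (c) The plaintiff resides in Varhaven, not Quenport. Fails.
  (d) No contract (and hence no place of execution) is alleged; no defendant is a corporation — no alternative holds. Not satisfied.
  → Not every requirement is met — no jurisdiction.
The Circuit Court of Dunport:
  (a) The plaintiff resides in Varhaven, not Dunport; the claim does not concern real property — every alternative fails. The proviso rescues it, though: the amount in controversy is $132,000, which meets the $20,000 floor. Satisfied.
  (b) The defendant resides in Quenport, not Dunport. The proviso rescues it, though: the amount in controversy is USD 132,000, which meets the USD 10,000 floor. Satisfied.
  (c) The plaintiff resides in Varhaven, which is not Dunport. Met.
  (d) The operative events occurred in Varhaven, so this disjunct is met. Met.
  → The court has jurisdiction.
Courts with jurisdiction: the Circuit Court of Dunport — 1 in total.

1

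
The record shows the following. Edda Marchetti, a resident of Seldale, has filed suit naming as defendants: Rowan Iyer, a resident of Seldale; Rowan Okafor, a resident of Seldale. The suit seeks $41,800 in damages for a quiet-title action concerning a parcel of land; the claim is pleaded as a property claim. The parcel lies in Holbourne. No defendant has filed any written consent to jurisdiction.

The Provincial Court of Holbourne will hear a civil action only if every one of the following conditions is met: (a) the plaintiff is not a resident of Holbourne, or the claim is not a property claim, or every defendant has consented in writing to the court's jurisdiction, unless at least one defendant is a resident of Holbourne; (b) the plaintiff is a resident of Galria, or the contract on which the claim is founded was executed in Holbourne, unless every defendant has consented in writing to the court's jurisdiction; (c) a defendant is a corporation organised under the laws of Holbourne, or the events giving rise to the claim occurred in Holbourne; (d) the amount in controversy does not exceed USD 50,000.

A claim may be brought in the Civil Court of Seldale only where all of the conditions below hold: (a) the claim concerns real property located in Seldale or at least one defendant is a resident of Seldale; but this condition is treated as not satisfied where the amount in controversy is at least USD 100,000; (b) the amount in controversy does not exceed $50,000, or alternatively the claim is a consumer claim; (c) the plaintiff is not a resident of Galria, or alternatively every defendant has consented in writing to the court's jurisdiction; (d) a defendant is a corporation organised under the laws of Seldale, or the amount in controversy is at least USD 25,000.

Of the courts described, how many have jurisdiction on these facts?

The Provincial Court of Holbourne:
  (a) The plaintiff resides in Seldale, which is not Holbourne, which satisfies one of the alternatives. Condition met.
  (b) The plaintiff resides in Seldale, not Galria; no contract (and hence no place of execution) is alleged — none of the alternatives is met. And no such written consent has been filed, so the proviso does not save it. Not met.
  (c) The operative events occurred in Holbourne, so one alternative holds. Condition met.
  (d) The amount in controversy is USD 41,800, within the $50,000 ceiling. Satisfied.
  → Not every requirement is met — no jurisdiction.
The Civil Court of Seldale:
  (a) Rowan Iyer resides in Seldale, which satisfies one of the alternatives. And the carve-out is inapplicable — the amount in controversy is USD 41,800, below the USD 100,000 floor. Condition met.
  (b) The amount in controversy is $41,800, within the 50,000 dollars ceiling, which satisfies one of the alternatives. Met.
  (c) The plaintiff resides in Seldale, which is not Galria — that alternative is enough. Met.
  (d) The amount in controversy is $41,800, which meets the $25,000 floor, so this disjunct is met. Condition met.
  → The court has jurisdiction.
Courts with jurisdiction: the Civil Court of Seldale — 1 in total.

1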